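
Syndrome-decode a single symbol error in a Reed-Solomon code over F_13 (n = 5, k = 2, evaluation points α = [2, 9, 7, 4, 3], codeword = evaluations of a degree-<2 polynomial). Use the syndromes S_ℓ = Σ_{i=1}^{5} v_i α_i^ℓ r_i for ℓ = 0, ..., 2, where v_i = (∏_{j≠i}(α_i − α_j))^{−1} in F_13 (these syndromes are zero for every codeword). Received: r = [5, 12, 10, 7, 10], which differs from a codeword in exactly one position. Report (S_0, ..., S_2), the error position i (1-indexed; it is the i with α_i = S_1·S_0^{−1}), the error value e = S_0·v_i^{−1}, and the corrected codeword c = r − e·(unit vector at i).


S = (2, 6, 5), error at position 5, error magnitude e = 4, c = [5, 12, 10, 7, 6].

Step 1: column multipliers v_i = (∏_{j≠i}(α_i − α_j))^{−1} mod 13.
  i = 1 (α = 2): (2−9)(2−7)(2−4)(2−3) = (−7)·(−5)·(−2)·(−1) = 70 ≡ 5, so v_1 = 5^{−1} = 8 (mod 13).
  i = 2 (α = 9): (9−2)(9−7)(9−4)(9−3) = 7·2·5·6 = 420 ≡ 4, so v_2 = 4^{−1} = 10 (mod 13).
  i = 3 (α = 7): (7−2)(7−9)(7−4)(7−3) = 5·(−2)·3·4 = −120 ≡ 10, so v_3 = 10^{−1} = 4 (mod 13).
  i = 4 (α = 4): (4−2)(4−9)(4−7)(4−3) = 2·(−5)·(−3)·1 = 30 ≡ 4, so v_4 = 4^{−1} = 10 (mod 13).
  i = 5 (α = 3): (3−2)(3−9)(3−7)(3−4) = 1·(−6)·(−4)·(−1) = −24 ≡ 2, so v_5 = 2^{−1} = 7 (mod 13).
  v = [8, 10, 4, 10, 7].
Step 2: syndromes of r = [5, 12, 10, 7, 10] (all sums mod 13).
  S_0 = Σ v_i r_i = 8·5 + 10·12 + 4·10 + 10·7 + 7·10 = 340 ≡ 2.
  S_1 = Σ v_i α_i r_i = 8·2·5 + 10·9·12 + 4·7·10 + 10·4·7 + 7·3·10 = 1930 ≡ 6.
  α_i^2 mod 13 = [4, 3, 10, 3, 9].
  S_2 = Σ v_i α_i^2 r_i = 8·4·5 + 10·3·12 + 4·10·10 + 10·3·7 + 7·9·10 = 1760 ≡ 5.
  S = (2, 6, 5) ≠ 0, so r is not a codeword (an error is present).
Step 3: locate the error. For a single error e at position i, S_ℓ = v_i·e·α_i^ℓ, so α_err = S_1/S_0.
  S_0^{−1} = 2^{−1} = 7 (mod 13), so α_err = 6·7 = 42 ≡ 3 = α_5. Error position i = 5.
  Consistency check: S_2/S_1 = 5·11 = 55 ≡ 3 = α_err ✓ (single-error assumption holds).
Step 4: error magnitude e = S_0/v_5 = S_0·∏_{j≠5}(α_5 − α_j) = 2·2 = 4 ≡ 4 (mod 13).
Step 5: correct position 5: c_5 = r_5 − e = 10 − 4 ≡ 6 (mod 13). Hence c = [5, 12, 10, 7, 6].
  Check: interpolating c through the α_i gives m(x) = 3 + 1·x (degree < 2) with m(α_i) = c_i for every i, so c is indeed a codeword.


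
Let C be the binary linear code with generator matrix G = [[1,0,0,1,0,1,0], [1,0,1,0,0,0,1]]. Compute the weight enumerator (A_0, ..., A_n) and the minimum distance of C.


Weight distribution: A_0 = 1, A_3 = 2, A_4 = 1. Minimum distance d = 3.

Enumerate all 2^2 = 4 messages m ∈ F_2^2.
For each, compute codeword c = mG in F_2^7, then tally its weight.
  m = 00 → c = 0000000, weight = 0.
  m = 10 → c = 1001010, weight = 3.
  m = 01 → c = 1010001, weight = 3.
  m = 11 → c = 0011011, weight = 4.
Tally weights:
  weight 0: 1 codewords.
  weight 3: 2 codewords.
  weight 4: 1 codewords.
Minimum distance d = smallest w > 0 with A_w > 0 = 3.
Sanity: Σ A_w = 4 = 2^2 = 4 ✓.


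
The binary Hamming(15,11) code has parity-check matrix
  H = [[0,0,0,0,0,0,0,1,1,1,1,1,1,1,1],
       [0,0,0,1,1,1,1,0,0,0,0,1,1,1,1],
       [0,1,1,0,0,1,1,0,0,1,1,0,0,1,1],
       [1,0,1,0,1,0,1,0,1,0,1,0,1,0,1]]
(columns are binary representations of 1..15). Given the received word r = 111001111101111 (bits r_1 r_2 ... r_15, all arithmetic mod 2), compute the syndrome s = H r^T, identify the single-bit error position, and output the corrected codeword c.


s = (1, 0, 1, 0)^T, error position = 10, corrected codeword c = 111001111001111

Compute s = H r^T mod 2 one row at a time:
  s_1 = 1 + 1 + 1 + 0 + 1 + 1 + 1 + 1 = 7 ≡ 1 (mod 2).
  s_2 = 0 + 0 + 1 + 1 + 1 + 1 + 1 + 1 = 6 ≡ 0 (mod 2).
  s_3 = 1 + 1 + 1 + 1 + 1 + 0 + 1 + 1 = 7 ≡ 1 (mod 2).
  s_4 = 1 + 1 + 0 + 1 + 1 + 0 + 1 + 1 = 6 ≡ 0 (mod 2).
s = (1, 0, 1, 0)^T — this equals column 10 of H (binary 1010), so error is at position 10.
Correct: flip bit 10 of r = 111001111101111 to get c = 111001111001111.


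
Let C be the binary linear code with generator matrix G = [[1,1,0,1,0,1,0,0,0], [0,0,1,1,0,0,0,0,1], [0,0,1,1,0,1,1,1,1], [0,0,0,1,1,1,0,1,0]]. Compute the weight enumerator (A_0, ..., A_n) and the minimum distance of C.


Weight distribution: A_0 = 1, A_3 = 3, A_4 = 4, A_5 = 4, A_6 = 2, A_7 = 1, A_8 = 1. Minimum distance d = 3.

Enumerate all 2^4 = 16 messages m ∈ F_2^4.
For each, compute codeword c = mG in F_2^9, then tally its weight.
  m = 0000 → c = 000000000, weight = 0.
  m = 1000 → c = 110101000, weight = 4.
  m = 0100 → c = 001100001, weight = 3.
  m = 1100 → c = 111001001, weight = 5.
  m = 0010 → c = 001101111, weight = 6.
  m = 1010 → c = 111000111, weight = 6.
  m = 0110 → c = 000001110, weight = 3.
  m = 1110 → c = 110100110, weight = 5.
  m = 0001 → c = 000111010, weight = 4.
  m = 1001 → c = 110010010, weight = 4.
  m = 0101 → c = 001011011, weight = 5.
  m = 1101 → c = 111110011, weight = 7.
  m = 0011 → c = 001010101, weight = 4.
  m = 1011 → c = 111111101, weight = 8.
  m = 0111 → c = 000110100, weight = 3.
  m = 1111 → c = 110011100, weight = 5.
Tally weights:
  weight 0: 1 codewords.
  weight 3: 3 codewords.
  weight 4: 4 codewords.
  weight 5: 4 codewords.
  weight 6: 2 codewords.
  weight 7: 1 codewords.
  weight 8: 1 codewords.
Minimum distance d = smallest w > 0 with A_w > 0 = 3.
Sanity: Σ A_w = 16 = 2^4 = 16 ✓.


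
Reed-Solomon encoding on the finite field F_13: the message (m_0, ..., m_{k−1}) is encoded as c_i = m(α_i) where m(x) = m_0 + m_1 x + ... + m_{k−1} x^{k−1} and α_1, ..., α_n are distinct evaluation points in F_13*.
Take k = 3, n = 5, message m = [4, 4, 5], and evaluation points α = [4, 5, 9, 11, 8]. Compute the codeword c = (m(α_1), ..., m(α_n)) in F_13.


c = [9, 6, 3, 3, 5]

Message polynomial: m(x) = 4 + 4·x + 5·x^2 (mod 13).
For each evaluation point α_i, compute m(α_i) mod 13:
  α_1 = 4: Horner steps 5 → 11 → 9, so m(4) = 9.
  α_2 = 5: Horner steps 5 → 3 → 6, so m(5) = 6.
  α_3 = 9: Horner steps 5 → 10 → 3, so m(9) = 3.
  α_4 = 11: Horner steps 5 → 7 → 3, so m(11) = 3.
  α_5 = 8: Horner steps 5 → 5 → 5, so m(8) = 5.
Codeword c = [9, 6, 3, 3, 5] ∈ F_13^5.


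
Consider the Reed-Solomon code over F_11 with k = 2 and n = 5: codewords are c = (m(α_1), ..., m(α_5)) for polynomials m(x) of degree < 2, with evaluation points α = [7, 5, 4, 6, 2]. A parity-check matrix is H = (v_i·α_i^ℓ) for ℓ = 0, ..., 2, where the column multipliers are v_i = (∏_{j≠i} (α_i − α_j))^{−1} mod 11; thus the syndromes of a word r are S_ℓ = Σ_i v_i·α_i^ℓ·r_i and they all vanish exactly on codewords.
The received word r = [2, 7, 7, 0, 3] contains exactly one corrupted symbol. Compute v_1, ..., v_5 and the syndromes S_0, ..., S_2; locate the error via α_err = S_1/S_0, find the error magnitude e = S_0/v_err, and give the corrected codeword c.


S = (7, 2, 10), error at position 2, error magnitude e = 9, c = [2, 9, 7, 0, 3].

Step 1: column multipliers v_i = (∏_{j≠i}(α_i − α_j))^{−1} mod 11.
  i = 1 (α = 7): (7−5)(7−4)(7−6)(7−2) = 2·3·1·5 = 30 ≡ 8, so v_1 = 8^{−1} = 7 (mod 11).
  i = 2 (α = 5): (5−7)(5−4)(5−6)(5−2) = (−2)·1·(−1)·3 = 6 ≡ 6, so v_2 = 6^{−1} = 2 (mod 11).
  i = 3 (α = 4): (4−7)(4−5)(4−6)(4−2) = (−3)·(−1)·(−2)·2 = −12 ≡ 10, so v_3 = 10^{−1} = 10 (mod 11).
  i = 4 (α = 6): (6−7)(6−5)(6−4)(6−2) = (−1)·1·2·4 = −8 ≡ 3, so v_4 = 3^{−1} = 4 (mod 11).
  i = 5 (α = 2): (2−7)(2−5)(2−4)(2−6) = (−5)·(−3)·(−2)·(−4) = 120 ≡ 10, so v_5 = 10^{−1} = 10 (mod 11).
  v = [7, 2, 10, 4, 10].
Step 2: syndromes of r = [2, 7, 7, 0, 3] (all sums mod 11).
  S_0 = Σ v_i r_i = 7·2 + 2·7 + 10·7 + 4·0 + 10·3 = 128 ≡ 7.
  S_1 = Σ v_i α_i r_i = 7·7·2 + 2·5·7 + 10·4·7 + 4·6·0 + 10·2·3 = 508 ≡ 2.
  α_i^2 mod 11 = [5, 3, 5, 3, 4].
  S_2 = Σ v_i α_i^2 r_i = 7·5·2 + 2·3·7 + 10·5·7 + 4·3·0 + 10·4·3 = 582 ≡ 10.
  S = (7, 2, 10) ≠ 0, so r is not a codeword (an error is present).
Step 3: locate the error. For a single error e at position i, S_ℓ = v_i·e·α_i^ℓ, so α_err = S_1/S_0.
  S_0^{−1} = 7^{−1} = 8 (mod 11), so α_err = 2·8 = 16 ≡ 5 = α_2. Error position i = 2.
  Consistency check: S_2/S_1 = 10·6 = 60 ≡ 5 = α_err ✓ (single-error assumption holds).
Step 4: error magnitude e = S_0/v_2 = S_0·∏_{j≠2}(α_2 − α_j) = 7·6 = 42 ≡ 9 (mod 11).
Step 5: correct position 2: c_2 = r_2 − e = 7 − 9 ≡ 9 (mod 11). Hence c = [2, 9, 7, 0, 3].
  Check: interpolating c through the α_i gives m(x) = 10 + 2·x (degree < 2) with m(α_i) = c_i for every i, so c is indeed a codeword.


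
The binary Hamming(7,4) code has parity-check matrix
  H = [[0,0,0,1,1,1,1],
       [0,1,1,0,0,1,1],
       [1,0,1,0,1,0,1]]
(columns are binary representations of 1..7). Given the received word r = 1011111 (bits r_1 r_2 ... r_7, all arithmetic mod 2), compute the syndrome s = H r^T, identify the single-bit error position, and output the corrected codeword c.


s = (0, 1, 0)^T, error position = 2, corrected codeword c = 1111111

Compute s = H r^T mod 2 one row at a time:
  s_1 = 1 + 1 + 1 + 1 = 4 ≡ 0 (mod 2).
  s_2 = 0 + 1 + 1 + 1 = 3 ≡ 1 (mod 2).
  s_3 = 1 + 1 + 1 + 1 = 4 ≡ 0 (mod 2).
s = (0, 1, 0)^T — this equals column 2 of H (binary 010), so error is at position 2.
Correct: flip bit 2 of r = 1011111 to get c = 1111111.


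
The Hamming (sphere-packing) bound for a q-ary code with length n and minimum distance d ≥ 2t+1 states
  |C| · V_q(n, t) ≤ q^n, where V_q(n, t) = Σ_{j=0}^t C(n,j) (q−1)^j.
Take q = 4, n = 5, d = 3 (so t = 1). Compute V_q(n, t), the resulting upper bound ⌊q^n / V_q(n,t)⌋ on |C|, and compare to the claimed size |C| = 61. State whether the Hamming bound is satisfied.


V_q(n, t) = 16, q^n = 1024, Hamming bound = 64, |C| = 61 ≤ bound (satisfied).

Step 1: Compute V_q(n, t) = Σ_{j=0}^1 C(n, j) (q−1)^j.
  j = 0: C(5,0)·(3)^0 = 1·1 = 1.
  j = 1: C(5,1)·(3)^1 = 5·3 = 15.
  V_q(n, t) = 1 + 15 = 16.
Step 2: q^n = 4^5 = 1024.
Step 3: Hamming bound ⌊q^n / V_q(n,t)⌋ = ⌊1024/16⌋ = 64.
Step 4: Compare |C| = 61 to 64: satisfied.
The claimed |C| lies below the Hamming bound.


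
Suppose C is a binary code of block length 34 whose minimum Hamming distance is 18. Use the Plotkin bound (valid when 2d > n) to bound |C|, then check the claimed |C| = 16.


Plotkin bound M ≤ 18; given |C| = 16 ≤ bound (satisfied).

Check applicability: 2d = 36, n = 34.
2d − n = 2 > 0, so Plotkin applies.
Compute d/(2d−n) = 18/2 ≈ 9.0000.
⌊d/(2d−n)⌋ = 9.
Plotkin bound: M ≤ 2·9 = 18.
Given |C| = 16, check: satisfied.
This |C| is below the Plotkin bound.


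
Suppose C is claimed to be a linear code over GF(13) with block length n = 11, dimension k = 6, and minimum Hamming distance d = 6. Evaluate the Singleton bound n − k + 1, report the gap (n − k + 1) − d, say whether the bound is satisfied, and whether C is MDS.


Singleton RHS = n − k + 1 = 6, slack = 0, bound satisfied, MDS.

Singleton bound: d ≤ n − k + 1.
Here n = 11, k = 6, so n − k + 1 = 6.
Given d = 6, check d ≤ 6: YES.
Slack = (n − k + 1) − d = 0.
The code is MDS (slack = 0).
Description: the claimed parameters are [11, 6, 6]_13; such a code would be MDS (meets Singleton bound).


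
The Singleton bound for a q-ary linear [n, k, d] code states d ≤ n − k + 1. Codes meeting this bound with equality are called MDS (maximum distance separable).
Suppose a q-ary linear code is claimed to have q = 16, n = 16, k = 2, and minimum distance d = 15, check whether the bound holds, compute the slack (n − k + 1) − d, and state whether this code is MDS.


Singleton RHS = n − k + 1 = 15, slack = 0, bound satisfied, MDS.

Singleton bound: d ≤ n − k + 1.
Here n = 16, k = 2, so n − k + 1 = 15.
Given d = 15, check d ≤ 15: YES.
Slack = (n − k + 1) − d = 0.
The code is MDS (slack = 0).
Description: the claimed parameters are [16, 2, 15]_16; such a code would be MDS (meets Singleton bound).


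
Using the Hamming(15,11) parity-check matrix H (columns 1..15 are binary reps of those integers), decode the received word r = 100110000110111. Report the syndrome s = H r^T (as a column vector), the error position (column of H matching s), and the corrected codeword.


s = (1, 1, 0, 1)^T, error position = 13, corrected codeword c = 100110000110011

Compute s = H r^T mod 2 one row at a time:
  s_1 = 0 + 0 + 1 + 1 + 0 + 1 + 1 + 1 = 5 ≡ 1 (mod 2).
  s_2 = 1 + 1 + 0 + 0 + 0 + 1 + 1 + 1 = 5 ≡ 1 (mod 2).
  s_3 = 0 + 0 + 0 + 0 + 1 + 1 + 1 + 1 = 4 ≡ 0 (mod 2).
  s_4 = 1 + 0 + 1 + 0 + 0 + 1 + 1 + 1 = 5 ≡ 1 (mod 2).
s = (1, 1, 0, 1)^T — this equals column 13 of H (binary 1101), so error is at position 13.
Correct: flip bit 13 of r = 100110000110111 to get c = 100110000110011.


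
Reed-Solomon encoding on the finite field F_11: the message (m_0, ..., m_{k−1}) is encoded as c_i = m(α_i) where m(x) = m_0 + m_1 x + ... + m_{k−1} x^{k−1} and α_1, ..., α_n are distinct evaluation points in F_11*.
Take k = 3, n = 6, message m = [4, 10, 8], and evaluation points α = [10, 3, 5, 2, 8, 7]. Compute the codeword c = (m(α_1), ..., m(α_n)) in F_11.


c = [2, 7, 1, 1, 2, 4]

Message polynomial: m(x) = 4 + 10·x + 8·x^2 (mod 11).
For each evaluation point α_i, compute m(α_i) mod 11:
  α_1 = 10: Horner steps 8 → 2 → 2, so m(10) = 2.
  α_2 = 3: Horner steps 8 → 1 → 7, so m(3) = 7.
  α_3 = 5: Horner steps 8 → 6 → 1, so m(5) = 1.
  α_4 = 2: Horner steps 8 → 4 → 1, so m(2) = 1.
  α_5 = 8: Horner steps 8 → 8 → 2, so m(8) = 2.
  α_6 = 7: Horner steps 8 → 0 → 4, so m(7) = 4.
Codeword c = [2, 7, 1, 1, 2, 4] ∈ F_11^6.


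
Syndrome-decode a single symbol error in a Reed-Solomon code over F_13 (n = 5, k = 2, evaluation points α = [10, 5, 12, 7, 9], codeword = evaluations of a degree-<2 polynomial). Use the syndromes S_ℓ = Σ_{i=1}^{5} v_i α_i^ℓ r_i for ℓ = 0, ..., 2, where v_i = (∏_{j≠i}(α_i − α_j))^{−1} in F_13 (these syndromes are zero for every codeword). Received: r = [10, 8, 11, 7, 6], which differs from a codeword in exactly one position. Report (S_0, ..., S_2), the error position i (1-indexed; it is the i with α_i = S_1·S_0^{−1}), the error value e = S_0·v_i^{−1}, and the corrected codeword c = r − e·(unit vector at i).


S = (7, 5, 11), error at position 1, error magnitude e = 11, c = [12, 8, 11, 7, 6].

Step 1: column multipliers v_i = (∏_{j≠i}(α_i − α_j))^{−1} mod 13.
  i = 1 (α = 10): (10−5)(10−12)(10−7)(10−9) = 5·(−2)·3·1 = −30 ≡ 9, so v_1 = 9^{−1} = 3 (mod 13).
  i = 2 (α = 5): (5−10)(5−12)(5−7)(5−9) = (−5)·(−7)·(−2)·(−4) = 280 ≡ 7, so v_2 = 7^{−1} = 2 (mod 13).
  i = 3 (α = 12): (12−10)(12−5)(12−7)(12−9) = 2·7·5·3 = 210 ≡ 2, so v_3 = 2^{−1} = 7 (mod 13).
  i = 4 (α = 7): (7−10)(7−5)(7−12)(7−9) = (−3)·2·(−5)·(−2) = −60 ≡ 5, so v_4 = 5^{−1} = 8 (mod 13).
  i = 5 (α = 9): (9−10)(9−5)(9−12)(9−7) = (−1)·4·(−3)·2 = 24 ≡ 11, so v_5 = 11^{−1} = 6 (mod 13).
  v = [3, 2, 7, 8, 6].
Step 2: syndromes of r = [10, 8, 11, 7, 6] (all sums mod 13).
  S_0 = Σ v_i r_i = 3·10 + 2·8 + 7·11 + 8·7 + 6·6 = 215 ≡ 7.
  S_1 = Σ v_i α_i r_i = 3·10·10 + 2·5·8 + 7·12·11 + 8·7·7 + 6·9·6 = 2020 ≡ 5.
  α_i^2 mod 13 = [9, 12, 1, 10, 3].
  S_2 = Σ v_i α_i^2 r_i = 3·9·10 + 2·12·8 + 7·1·11 + 8·10·7 + 6·3·6 = 1207 ≡ 11.
  S = (7, 5, 11) ≠ 0, so r is not a codeword (an error is present).
Step 3: locate the error. For a single error e at position i, S_ℓ = v_i·e·α_i^ℓ, so α_err = S_1/S_0.
  S_0^{−1} = 7^{−1} = 2 (mod 13), so α_err = 5·2 = 10 ≡ 10 = α_1. Error position i = 1.
  Consistency check: S_2/S_1 = 11·8 = 88 ≡ 10 = α_err ✓ (single-error assumption holds).
Step 4: error magnitude e = S_0/v_1 = S_0·∏_{j≠1}(α_1 − α_j) = 7·9 = 63 ≡ 11 (mod 13).
Step 5: correct position 1: c_1 = r_1 − e = 10 − 11 ≡ 12 (mod 13). Hence c = [12, 8, 11, 7, 6].
  Check: interpolating c through the α_i gives m(x) = 4 + 6·x (degree < 2) with m(α_i) = c_i for every i, so c is indeed a codeword.


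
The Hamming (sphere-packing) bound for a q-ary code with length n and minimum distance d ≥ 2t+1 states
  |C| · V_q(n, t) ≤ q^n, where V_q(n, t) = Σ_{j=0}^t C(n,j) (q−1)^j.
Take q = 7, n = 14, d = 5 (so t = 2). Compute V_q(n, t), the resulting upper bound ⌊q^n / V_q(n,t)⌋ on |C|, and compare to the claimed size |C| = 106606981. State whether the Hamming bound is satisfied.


V_q(n, t) = 3361, q^n = 678223072849, Hamming bound = 201792047, |C| = 106606981 ≤ bound (satisfied).

Step 1: Compute V_q(n, t) = Σ_{j=0}^2 C(n, j) (q−1)^j.
  j = 0: C(14,0)·(6)^0 = 1·1 = 1.
  j = 1: C(14,1)·(6)^1 = 14·6 = 84.
  j = 2: C(14,2)·(6)^2 = 91·36 = 3276.
  V_q(n, t) = 1 + 84 + 3276 = 3361.
Step 2: q^n = 7^14 = 678223072849.
Step 3: Hamming bound ⌊q^n / V_q(n,t)⌋ = ⌊678223072849/3361⌋ = 201792047.
Step 4: Compare |C| = 106606981 to 201792047: satisfied.
The claimed |C| lies below the Hamming bound.


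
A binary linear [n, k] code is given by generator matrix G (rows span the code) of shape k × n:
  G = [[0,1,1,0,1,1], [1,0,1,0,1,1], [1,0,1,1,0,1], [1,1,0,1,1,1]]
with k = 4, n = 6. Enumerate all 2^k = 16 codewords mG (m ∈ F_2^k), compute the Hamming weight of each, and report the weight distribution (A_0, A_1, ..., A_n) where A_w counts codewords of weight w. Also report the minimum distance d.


Weight distribution: A_0 = 1, A_1 = 1, A_2 = 2, A_3 = 6, A_4 = 5, A_5 = 1. Minimum distance d = 1.

Enumerate all 2^4 = 16 messages m ∈ F_2^4.
For each, compute codeword c = mG in F_2^6, then tally its weight.
  m = 0000 → c = 000000, weight = 0.
  m = 1000 → c = 011011, weight = 4.
  m = 0100 → c = 101011, weight = 4.
  m = 1100 → c = 110000, weight = 2.
  m = 0010 → c = 101101, weight = 4.
  m = 1010 → c = 110110, weight = 4.
  m = 0110 → c = 000110, weight = 2.
  m = 1110 → c = 011101, weight = 4.
  m = 0001 → c = 110111, weight = 5.
  m = 1001 → c = 101100, weight = 3.
  m = 0101 → c = 011100, weight = 3.
  m = 1101 → c = 000111, weight = 3.
  m = 0011 → c = 011010, weight = 3.
  m = 1011 → c = 000001, weight = 1.
  m = 0111 → c = 110001, weight = 3.
  m = 1111 → c = 101010, weight = 3.
Tally weights:
  weight 0: 1 codewords.
  weight 1: 1 codewords.
  weight 2: 2 codewords.
  weight 3: 6 codewords.
  weight 4: 5 codewords.
  weight 5: 1 codewords.
Minimum distance d = smallest w > 0 with A_w > 0 = 1.
Sanity: Σ A_w = 16 = 2^4 = 16 ✓.


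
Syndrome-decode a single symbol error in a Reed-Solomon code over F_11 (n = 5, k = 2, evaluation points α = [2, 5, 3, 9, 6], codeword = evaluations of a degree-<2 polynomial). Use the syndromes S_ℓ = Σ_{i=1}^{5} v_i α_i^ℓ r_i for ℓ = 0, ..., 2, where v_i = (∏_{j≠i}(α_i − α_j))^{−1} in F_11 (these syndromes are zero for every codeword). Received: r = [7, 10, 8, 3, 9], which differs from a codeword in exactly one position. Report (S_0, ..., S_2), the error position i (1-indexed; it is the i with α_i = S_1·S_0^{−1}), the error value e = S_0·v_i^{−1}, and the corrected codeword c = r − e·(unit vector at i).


S = (8, 4, 2), error at position 5, error magnitude e = 9, c = [7, 10, 8, 3, 0].

Step 1: column multipliers v_i = (∏_{j≠i}(α_i − α_j))^{−1} mod 11.
  i = 1 (α = 2): (2−5)(2−3)(2−9)(2−6) = (−3)·(−1)·(−7)·(−4) = 84 ≡ 7, so v_1 = 7^{−1} = 8 (mod 11).
  i = 2 (α = 5): (5−2)(5−3)(5−9)(5−6) = 3·2·(−4)·(−1) = 24 ≡ 2, so v_2 = 2^{−1} = 6 (mod 11).
  i = 3 (α = 3): (3−2)(3−5)(3−9)(3−6) = 1·(−2)·(−6)·(−3) = −36 ≡ 8, so v_3 = 8^{−1} = 7 (mod 11).
  i = 4 (α = 9): (9−2)(9−5)(9−3)(9−6) = 7·4·6·3 = 504 ≡ 9, so v_4 = 9^{−1} = 5 (mod 11).
  i = 5 (α = 6): (6−2)(6−5)(6−3)(6−9) = 4·1·3·(−3) = −36 ≡ 8, so v_5 = 8^{−1} = 7 (mod 11).
  v = [8, 6, 7, 5, 7].
Step 2: syndromes of r = [7, 10, 8, 3, 9] (all sums mod 11).
  S_0 = Σ v_i r_i = 8·7 + 6·10 + 7·8 + 5·3 + 7·9 = 250 ≡ 8.
  S_1 = Σ v_i α_i r_i = 8·2·7 + 6·5·10 + 7·3·8 + 5·9·3 + 7·6·9 = 1093 ≡ 4.
  α_i^2 mod 11 = [4, 3, 9, 4, 3].
  S_2 = Σ v_i α_i^2 r_i = 8·4·7 + 6·3·10 + 7·9·8 + 5·4·3 + 7·3·9 = 1157 ≡ 2.
  S = (8, 4, 2) ≠ 0, so r is not a codeword (an error is present).
Step 3: locate the error. For a single error e at position i, S_ℓ = v_i·e·α_i^ℓ, so α_err = S_1/S_0.
  S_0^{−1} = 8^{−1} = 7 (mod 11), so α_err = 4·7 = 28 ≡ 6 = α_5. Error position i = 5.
  Consistency check: S_2/S_1 = 2·3 = 6 ≡ 6 = α_err ✓ (single-error assumption holds).
Step 4: error magnitude e = S_0/v_5 = S_0·∏_{j≠5}(α_5 − α_j) = 8·8 = 64 ≡ 9 (mod 11).
Step 5: correct position 5: c_5 = r_5 − e = 9 − 9 ≡ 0 (mod 11). Hence c = [7, 10, 8, 3, 0].
  Check: interpolating c through the α_i gives m(x) = 5 + 1·x (degree < 2) with m(α_i) = c_i for every i, so c is indeed a codeword.


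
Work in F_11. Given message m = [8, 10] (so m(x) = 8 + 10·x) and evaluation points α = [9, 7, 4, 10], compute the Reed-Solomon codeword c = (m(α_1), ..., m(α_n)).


c = [10, 1, 4, 9]

Message polynomial: m(x) = 8 + 10·x (mod 11).
For each evaluation point α_i, compute m(α_i) mod 11:
  α_1 = 9: Horner steps 10 → 10, so m(9) = 10.
  α_2 = 7: Horner steps 10 → 1, so m(7) = 1.
  α_3 = 4: Horner steps 10 → 4, so m(4) = 4.
  α_4 = 10: Horner steps 10 → 9, so m(10) = 9.
Codeword c = [10, 1, 4, 9] ∈ F_11^4.


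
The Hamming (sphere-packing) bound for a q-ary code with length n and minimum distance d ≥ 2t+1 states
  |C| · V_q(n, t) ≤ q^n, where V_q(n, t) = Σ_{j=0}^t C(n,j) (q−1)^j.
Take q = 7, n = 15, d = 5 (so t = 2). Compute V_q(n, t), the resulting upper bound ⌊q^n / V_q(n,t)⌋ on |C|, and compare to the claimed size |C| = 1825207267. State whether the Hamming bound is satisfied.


V_q(n, t) = 3871, q^n = 4747561509943, Hamming bound = 1226443169, |C| = 1825207267 > bound (violated).

Step 1: Compute V_q(n, t) = Σ_{j=0}^2 C(n, j) (q−1)^j.
  j = 0: C(15,0)·(6)^0 = 1·1 = 1.
  j = 1: C(15,1)·(6)^1 = 15·6 = 90.
  j = 2: C(15,2)·(6)^2 = 105·36 = 3780.
  V_q(n, t) = 1 + 90 + 3780 = 3871.
Step 2: q^n = 7^15 = 4747561509943.
Step 3: Hamming bound ⌊q^n / V_q(n,t)⌋ = ⌊4747561509943/3871⌋ = 1226443169.
Step 4: Compare |C| = 1825207267 to 1226443169: violated.
The claimed |C| lies above the Hamming bound, so no 7-ary code of length 15 with d ≥ 5 can have 1825207267 codewords.


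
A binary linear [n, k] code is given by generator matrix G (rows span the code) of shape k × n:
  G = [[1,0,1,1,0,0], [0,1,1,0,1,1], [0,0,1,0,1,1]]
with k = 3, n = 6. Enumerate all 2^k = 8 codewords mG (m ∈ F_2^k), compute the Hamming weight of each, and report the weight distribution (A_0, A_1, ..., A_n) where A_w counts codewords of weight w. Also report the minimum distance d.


Weight distribution: A_0 = 1, A_1 = 1, A_3 = 2, A_4 = 3, A_5 = 1. Minimum distance d = 1.

Enumerate all 2^3 = 8 messages m ∈ F_2^3.
For each, compute codeword c = mG in F_2^6, then tally its weight.
  m = 000 → c = 000000, weight = 0.
  m = 100 → c = 101100, weight = 3.
  m = 010 → c = 011011, weight = 4.
  m = 110 → c = 110111, weight = 5.
  m = 001 → c = 001011, weight = 3.
  m = 101 → c = 100111, weight = 4.
  m = 011 → c = 010000, weight = 1.
  m = 111 → c = 111100, weight = 4.
Tally weights:
  weight 0: 1 codewords.
  weight 1: 1 codewords.
  weight 3: 2 codewords.
  weight 4: 3 codewords.
  weight 5: 1 codewords.
Minimum distance d = smallest w > 0 with A_w > 0 = 1.
Sanity: Σ A_w = 8 = 2^3 = 8 ✓.


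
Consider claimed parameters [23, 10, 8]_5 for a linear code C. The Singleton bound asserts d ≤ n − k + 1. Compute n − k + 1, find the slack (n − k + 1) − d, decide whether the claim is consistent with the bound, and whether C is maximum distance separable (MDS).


Singleton RHS = n − k + 1 = 14, slack = 6, bound satisfied, not MDS.

Singleton bound: d ≤ n − k + 1.
Here n = 23, k = 10, so n − k + 1 = 14.
Given d = 8, check d ≤ 14: YES.
Slack = (n − k + 1) − d = 6.
The code is NOT MDS (slack = 6 > 0).
Description: the claimed parameters are [23, 10, 8]_5; such a code would be non-MDS.


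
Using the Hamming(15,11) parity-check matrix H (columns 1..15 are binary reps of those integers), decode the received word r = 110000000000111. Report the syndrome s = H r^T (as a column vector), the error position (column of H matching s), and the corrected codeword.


s = (1, 1, 1, 1)^T, error position = 15, corrected codeword c = 110000000000110

Compute s = H r^T mod 2 one row at a time:
  s_1 = 0 + 0 + 0 + 0 + 0 + 1 + 1 + 1 = 3 ≡ 1 (mod 2).
  s_2 = 0 + 0 + 0 + 0 + 0 + 1 + 1 + 1 = 3 ≡ 1 (mod 2).
  s_3 = 1 + 0 + 0 + 0 + 0 + 0 + 1 + 1 = 3 ≡ 1 (mod 2).
  s_4 = 1 + 0 + 0 + 0 + 0 + 0 + 1 + 1 = 3 ≡ 1 (mod 2).
s = (1, 1, 1, 1)^T — this equals column 15 of H (binary 1111), so error is at position 15.
Correct: flip bit 15 of r = 110000000000111 to get c = 110000000000110.


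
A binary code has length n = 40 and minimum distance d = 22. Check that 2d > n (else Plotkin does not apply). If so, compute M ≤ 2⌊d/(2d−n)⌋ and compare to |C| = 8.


Plotkin bound M ≤ 10; given |C| = 8 ≤ bound (satisfied).

Check applicability: 2d = 44, n = 40.
2d − n = 4 > 0, so Plotkin applies.
Compute d/(2d−n) = 22/4 ≈ 5.5000.
⌊d/(2d−n)⌋ = 5.
Plotkin bound: M ≤ 2·5 = 10.
Given |C| = 8, check: satisfied.
This |C| is below the Plotkin bound.


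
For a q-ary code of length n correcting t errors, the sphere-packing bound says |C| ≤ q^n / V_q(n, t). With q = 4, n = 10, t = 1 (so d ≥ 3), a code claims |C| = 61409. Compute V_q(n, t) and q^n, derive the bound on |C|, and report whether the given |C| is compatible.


V_q(n, t) = 31, q^n = 1048576, Hamming bound = 33825, |C| = 61409 > bound (violated).

Step 1: Compute V_q(n, t) = Σ_{j=0}^1 C(n, j) (q−1)^j.
  j = 0: C(10,0)·(3)^0 = 1·1 = 1.
  j = 1: C(10,1)·(3)^1 = 10·3 = 30.
  V_q(n, t) = 1 + 30 = 31.
Step 2: q^n = 4^10 = 1048576.
Step 3: Hamming bound ⌊q^n / V_q(n,t)⌋ = ⌊1048576/31⌋ = 33825.
Step 4: Compare |C| = 61409 to 33825: violated.
The claimed |C| lies above the Hamming bound, so no 4-ary code of length 10 with d ≥ 3 can have 61409 codewords.


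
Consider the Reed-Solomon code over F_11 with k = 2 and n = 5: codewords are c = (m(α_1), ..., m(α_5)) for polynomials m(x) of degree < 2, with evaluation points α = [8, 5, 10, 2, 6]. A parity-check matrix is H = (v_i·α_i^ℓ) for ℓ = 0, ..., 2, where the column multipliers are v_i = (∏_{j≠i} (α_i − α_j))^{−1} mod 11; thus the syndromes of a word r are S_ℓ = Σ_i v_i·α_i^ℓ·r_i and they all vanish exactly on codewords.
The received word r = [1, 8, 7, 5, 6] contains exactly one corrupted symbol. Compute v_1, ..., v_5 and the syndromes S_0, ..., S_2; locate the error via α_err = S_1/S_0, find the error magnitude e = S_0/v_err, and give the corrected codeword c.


S = (6, 8, 7), error at position 2, error magnitude e = 5, c = [1, 3, 7, 5, 6].

Step 1: column multipliers v_i = (∏_{j≠i}(α_i − α_j))^{−1} mod 11.
  i = 1 (α = 8): (8−5)(8−10)(8−2)(8−6) = 3·(−2)·6·2 = −72 ≡ 5, so v_1 = 5^{−1} = 9 (mod 11).
  i = 2 (α = 5): (5−8)(5−10)(5−2)(5−6) = (−3)·(−5)·3·(−1) = −45 ≡ 10, so v_2 = 10^{−1} = 10 (mod 11).
  i = 3 (α = 10): (10−8)(10−5)(10−2)(10−6) = 2·5·8·4 = 320 ≡ 1, so v_3 = 1^{−1} = 1 (mod 11).
  i = 4 (α = 2): (2−8)(2−5)(2−10)(2−6) = (−6)·(−3)·(−8)·(−4) = 576 ≡ 4, so v_4 = 4^{−1} = 3 (mod 11).
  i = 5 (α = 6): (6−8)(6−5)(6−10)(6−2) = (−2)·1·(−4)·4 = 32 ≡ 10, so v_5 = 10^{−1} = 10 (mod 11).
  v = [9, 10, 1, 3, 10].
Step 2: syndromes of r = [1, 8, 7, 5, 6] (all sums mod 11).
  S_0 = Σ v_i r_i = 9·1 + 10·8 + 1·7 + 3·5 + 10·6 = 171 ≡ 6.
  S_1 = Σ v_i α_i r_i = 9·8·1 + 10·5·8 + 1·10·7 + 3·2·5 + 10·6·6 = 932 ≡ 8.
  α_i^2 mod 11 = [9, 3, 1, 4, 3].
  S_2 = Σ v_i α_i^2 r_i = 9·9·1 + 10·3·8 + 1·1·7 + 3·4·5 + 10·3·6 = 568 ≡ 7.
  S = (6, 8, 7) ≠ 0, so r is not a codeword (an error is present).
Step 3: locate the error. For a single error e at position i, S_ℓ = v_i·e·α_i^ℓ, so α_err = S_1/S_0.
  S_0^{−1} = 6^{−1} = 2 (mod 11), so α_err = 8·2 = 16 ≡ 5 = α_2. Error position i = 2.
  Consistency check: S_2/S_1 = 7·7 = 49 ≡ 5 = α_err ✓ (single-error assumption holds).
Step 4: error magnitude e = S_0/v_2 = S_0·∏_{j≠2}(α_2 − α_j) = 6·10 = 60 ≡ 5 (mod 11).
Step 5: correct position 2: c_2 = r_2 − e = 8 − 5 ≡ 3 (mod 11). Hence c = [1, 3, 7, 5, 6].
  Check: interpolating c through the α_i gives m(x) = 10 + 3·x (degree < 2) with m(α_i) = c_i for every i, so c is indeed a codeword.


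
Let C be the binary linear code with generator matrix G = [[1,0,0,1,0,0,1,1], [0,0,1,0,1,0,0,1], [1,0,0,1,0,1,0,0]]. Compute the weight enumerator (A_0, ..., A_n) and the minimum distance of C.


Weight distribution: A_0 = 1, A_3 = 3, A_4 = 2, A_5 = 1, A_6 = 1. Minimum distance d = 3.

Enumerate all 2^3 = 8 messages m ∈ F_2^3.
For each, compute codeword c = mG in F_2^8, then tally its weight.
  m = 000 → c = 00000000, weight = 0.
  m = 100 → c = 10010011, weight = 4.
  m = 010 → c = 00101001, weight = 3.
  m = 110 → c = 10111010, weight = 5.
  m = 001 → c = 10010100, weight = 3.
  m = 101 → c = 00000111, weight = 3.
  m = 011 → c = 10111101, weight = 6.
  m = 111 → c = 00101110, weight = 4.
Tally weights:
  weight 0: 1 codewords.
  weight 3: 3 codewords.
  weight 4: 2 codewords.
  weight 5: 1 codewords.
  weight 6: 1 codewords.
Minimum distance d = smallest w > 0 with A_w > 0 = 3.
Sanity: Σ A_w = 8 = 2^3 = 8 ✓.


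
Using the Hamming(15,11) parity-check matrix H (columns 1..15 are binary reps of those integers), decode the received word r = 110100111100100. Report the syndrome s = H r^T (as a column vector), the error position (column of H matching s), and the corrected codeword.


s = (0, 1, 1, 0)^T, error position = 6, corrected codeword c = 110101111100100

Compute s = H r^T mod 2 one row at a time:
  s_1 = 1 + 1 + 1 + 0 + 0 + 1 + 0 + 0 = 4 ≡ 0 (mod 2).
  s_2 = 1 + 0 + 0 + 1 + 0 + 1 + 0 + 0 = 3 ≡ 1 (mod 2).
  s_3 = 1 + 0 + 0 + 1 + 1 + 0 + 0 + 0 = 3 ≡ 1 (mod 2).
  s_4 = 1 + 0 + 0 + 1 + 1 + 0 + 1 + 0 = 4 ≡ 0 (mod 2).
s = (0, 1, 1, 0)^T — this equals column 6 of H (binary 0110), so error is at position 6.
Correct: flip bit 6 of r = 110100111100100 to get c = 110101111100100.


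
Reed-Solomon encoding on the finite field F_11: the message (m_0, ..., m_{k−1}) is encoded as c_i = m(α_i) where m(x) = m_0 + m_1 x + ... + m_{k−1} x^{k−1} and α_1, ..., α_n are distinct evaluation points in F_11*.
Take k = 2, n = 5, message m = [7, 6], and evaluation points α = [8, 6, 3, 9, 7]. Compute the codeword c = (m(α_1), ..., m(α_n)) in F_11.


c = [0, 10, 3, 6, 5]

Message polynomial: m(x) = 7 + 6·x (mod 11).
For each evaluation point α_i, compute m(α_i) mod 11:
  α_1 = 8: Horner steps 6 → 0, so m(8) = 0.
  α_2 = 6: Horner steps 6 → 10, so m(6) = 10.
  α_3 = 3: Horner steps 6 → 3, so m(3) = 3.
  α_4 = 9: Horner steps 6 → 6, so m(9) = 6.
  α_5 = 7: Horner steps 6 → 5, so m(7) = 5.
Codeword c = [0, 10, 3, 6, 5] ∈ F_11^5.


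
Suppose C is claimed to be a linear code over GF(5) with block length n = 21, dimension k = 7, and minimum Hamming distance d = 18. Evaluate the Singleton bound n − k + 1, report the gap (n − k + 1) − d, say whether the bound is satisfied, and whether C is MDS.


Singleton RHS = n − k + 1 = 15, slack = -3, bound violated (no such code; not MDS).

Singleton bound: d ≤ n − k + 1.
Here n = 21, k = 7, so n − k + 1 = 15.
Given d = 18, check d ≤ 15: NO.
Slack = (n − k + 1) − d = -3.
The slack is negative: d = 18 exceeds n − k + 1 = 15 by 3, so the Singleton bound is violated and no linear [21, 7, 18]_5 code can exist. In particular it is not MDS (MDS requires d = n − k + 1 exactly).
Description: the claimed parameters are [21, 7, 18]_5; such a code would be impossible (violates the Singleton bound).


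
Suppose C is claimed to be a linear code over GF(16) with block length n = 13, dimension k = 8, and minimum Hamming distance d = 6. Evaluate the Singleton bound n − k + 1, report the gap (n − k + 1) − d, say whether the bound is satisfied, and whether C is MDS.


Singleton RHS = n − k + 1 = 6, slack = 0, bound satisfied, MDS.

Singleton bound: d ≤ n − k + 1.
Here n = 13, k = 8, so n − k + 1 = 6.
Given d = 6, check d ≤ 6: YES.
Slack = (n − k + 1) − d = 0.
The code is MDS (slack = 0).
Description: the claimed parameters are [13, 8, 6]_16; such a code would be MDS (meets Singleton bound).


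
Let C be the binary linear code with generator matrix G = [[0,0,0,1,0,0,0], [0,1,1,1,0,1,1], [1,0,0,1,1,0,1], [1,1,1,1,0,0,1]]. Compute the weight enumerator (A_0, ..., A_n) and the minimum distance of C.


Weight distribution: A_0 = 1, A_1 = 1, A_2 = 1, A_3 = 4, A_4 = 5, A_5 = 3, A_6 = 1. Minimum distance d = 1.

Enumerate all 2^4 = 16 messages m ∈ F_2^4.
For each, compute codeword c = mG in F_2^7, then tally its weight.
  m = 0000 → c = 0000000, weight = 0.
  m = 1000 → c = 0001000, weight = 1.
  m = 0100 → c = 0111011, weight = 5.
  m = 1100 → c = 0110011, weight = 4.
  m = 0010 → c = 1001101, weight = 4.
  m = 1010 → c = 1000101, weight = 3.
  m = 0110 → c = 1110110, weight = 5.
  m = 1110 → c = 1111110, weight = 6.
  m = 0001 → c = 1111001, weight = 5.
  m = 1001 → c = 1110001, weight = 4.
  m = 0101 → c = 1000010, weight = 2.
  m = 1101 → c = 1001010, weight = 3.
  m = 0011 → c = 0110100, weight = 3.
  m = 1011 → c = 0111100, weight = 4.
  m = 0111 → c = 0001111, weight = 4.
  m = 1111 → c = 0000111, weight = 3.
Tally weights:
  weight 0: 1 codewords.
  weight 1: 1 codewords.
  weight 2: 1 codewords.
  weight 3: 4 codewords.
  weight 4: 5 codewords.
  weight 5: 3 codewords.
  weight 6: 1 codewords.
Minimum distance d = smallest w > 0 with A_w > 0 = 1.
Sanity: Σ A_w = 16 = 2^4 = 16 ✓.


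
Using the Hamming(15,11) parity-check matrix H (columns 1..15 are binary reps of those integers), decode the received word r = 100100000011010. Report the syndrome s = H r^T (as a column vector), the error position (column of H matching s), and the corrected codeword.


s = (1, 1, 0, 0)^T, error position = 12, corrected codeword c = 100100000010010

Compute s = H r^T mod 2 one row at a time:
  s_1 = 0 + 0 + 0 + 1 + 1 + 0 + 1 + 0 = 3 ≡ 1 (mod 2).
  s_2 = 1 + 0 + 0 + 0 + 1 + 0 + 1 + 0 = 3 ≡ 1 (mod 2).
  s_3 = 0 + 0 + 0 + 0 + 0 + 1 + 1 + 0 = 2 ≡ 0 (mod 2).
  s_4 = 1 + 0 + 0 + 0 + 0 + 1 + 0 + 0 = 2 ≡ 0 (mod 2).
s = (1, 1, 0, 0)^T — this equals column 12 of H (binary 1100), so error is at position 12.
Correct: flip bit 12 of r = 100100000011010 to get c = 100100000010010.


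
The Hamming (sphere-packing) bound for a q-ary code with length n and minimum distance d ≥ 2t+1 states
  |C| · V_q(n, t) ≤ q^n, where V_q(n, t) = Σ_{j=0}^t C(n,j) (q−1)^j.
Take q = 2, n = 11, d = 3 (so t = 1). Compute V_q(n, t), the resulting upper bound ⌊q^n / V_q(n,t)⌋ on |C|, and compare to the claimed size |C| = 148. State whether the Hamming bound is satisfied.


V_q(n, t) = 12, q^n = 2048, Hamming bound = 170, |C| = 148 ≤ bound (satisfied).

Step 1: Compute V_q(n, t) = Σ_{j=0}^1 C(n, j) (q−1)^j.
  j = 0: C(11,0)·(1)^0 = 1·1 = 1.
  j = 1: C(11,1)·(1)^1 = 11·1 = 11.
  V_q(n, t) = 1 + 11 = 12.
Step 2: q^n = 2^11 = 2048.
Step 3: Hamming bound ⌊q^n / V_q(n,t)⌋ = ⌊2048/12⌋ = 170.
Step 4: Compare |C| = 148 to 170: satisfied.
The claimed |C| lies below the Hamming bound.


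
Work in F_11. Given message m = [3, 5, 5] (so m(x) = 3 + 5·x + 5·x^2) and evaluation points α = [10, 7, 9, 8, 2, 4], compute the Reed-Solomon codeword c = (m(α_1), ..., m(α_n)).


c = [3, 8, 2, 0, 0, 4]

Message polynomial: m(x) = 3 + 5·x + 5·x^2 (mod 11).
For each evaluation point α_i, compute m(α_i) mod 11:
  α_1 = 10: Horner steps 5 → 0 → 3, so m(10) = 3.
  α_2 = 7: Horner steps 5 → 7 → 8, so m(7) = 8.
  α_3 = 9: Horner steps 5 → 6 → 2, so m(9) = 2.
  α_4 = 8: Horner steps 5 → 1 → 0, so m(8) = 0.
  α_5 = 2: Horner steps 5 → 4 → 0, so m(2) = 0.
  α_6 = 4: Horner steps 5 → 3 → 4, so m(4) = 4.
Codeword c = [3, 8, 2, 0, 0, 4] ∈ F_11^6.


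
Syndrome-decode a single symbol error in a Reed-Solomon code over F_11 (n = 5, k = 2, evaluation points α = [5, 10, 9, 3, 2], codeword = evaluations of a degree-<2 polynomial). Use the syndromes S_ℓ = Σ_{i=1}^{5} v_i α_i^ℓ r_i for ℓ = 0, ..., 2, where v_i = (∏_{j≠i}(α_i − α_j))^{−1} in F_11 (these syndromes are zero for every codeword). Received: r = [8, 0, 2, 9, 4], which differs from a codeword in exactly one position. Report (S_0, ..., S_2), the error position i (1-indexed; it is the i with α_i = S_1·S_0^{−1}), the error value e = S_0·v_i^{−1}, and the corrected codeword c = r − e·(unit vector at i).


S = (5, 1, 9), error at position 3, error magnitude e = 7, c = [8, 0, 6, 9, 4].

Step 1: column multipliers v_i = (∏_{j≠i}(α_i − α_j))^{−1} mod 11.
  i = 1 (α = 5): (5−10)(5−9)(5−3)(5−2) = (−5)·(−4)·2·3 = 120 ≡ 10, so v_1 = 10^{−1} = 10 (mod 11).
  i = 2 (α = 10): (10−5)(10−9)(10−3)(10−2) = 5·1·7·8 = 280 ≡ 5, so v_2 = 5^{−1} = 9 (mod 11).
  i = 3 (α = 9): (9−5)(9−10)(9−3)(9−2) = 4·(−1)·6·7 = −168 ≡ 8, so v_3 = 8^{−1} = 7 (mod 11).
  i = 4 (α = 3): (3−5)(3−10)(3−9)(3−2) = (−2)·(−7)·(−6)·1 = −84 ≡ 4, so v_4 = 4^{−1} = 3 (mod 11).
  i = 5 (α = 2): (2−5)(2−10)(2−9)(2−3) = (−3)·(−8)·(−7)·(−1) = 168 ≡ 3, so v_5 = 3^{−1} = 4 (mod 11).
  v = [10, 9, 7, 3, 4].
Step 2: syndromes of r = [8, 0, 2, 9, 4] (all sums mod 11).
  S_0 = Σ v_i r_i = 10·8 + 9·0 + 7·2 + 3·9 + 4·4 = 137 ≡ 5.
  S_1 = Σ v_i α_i r_i = 10·5·8 + 9·10·0 + 7·9·2 + 3·3·9 + 4·2·4 = 639 ≡ 1.
  α_i^2 mod 11 = [3, 1, 4, 9, 4].
  S_2 = Σ v_i α_i^2 r_i = 10·3·8 + 9·1·0 + 7·4·2 + 3·9·9 + 4·4·4 = 603 ≡ 9.
  S = (5, 1, 9) ≠ 0, so r is not a codeword (an error is present).
Step 3: locate the error. For a single error e at position i, S_ℓ = v_i·e·α_i^ℓ, so α_err = S_1/S_0.
  S_0^{−1} = 5^{−1} = 9 (mod 11), so α_err = 1·9 = 9 ≡ 9 = α_3. Error position i = 3.
  Consistency check: S_2/S_1 = 9·1 = 9 ≡ 9 = α_err ✓ (single-error assumption holds).
Step 4: error magnitude e = S_0/v_3 = S_0·∏_{j≠3}(α_3 − α_j) = 5·8 = 40 ≡ 7 (mod 11).
Step 5: correct position 3: c_3 = r_3 − e = 2 − 7 ≡ 6 (mod 11). Hence c = [8, 0, 6, 9, 4].
  Check: interpolating c through the α_i gives m(x) = 5 + 5·x (degree < 2) with m(α_i) = c_i for every i, so c is indeed a codeword.


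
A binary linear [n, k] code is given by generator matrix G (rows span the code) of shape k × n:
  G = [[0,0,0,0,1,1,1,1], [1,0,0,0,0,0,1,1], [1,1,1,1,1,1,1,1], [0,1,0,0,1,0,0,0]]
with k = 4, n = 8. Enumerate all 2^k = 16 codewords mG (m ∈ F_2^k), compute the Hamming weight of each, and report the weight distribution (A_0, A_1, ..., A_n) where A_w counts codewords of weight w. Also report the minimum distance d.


Weight distribution: A_0 = 1, A_2 = 1, A_3 = 4, A_4 = 4, A_5 = 4, A_6 = 1, A_8 = 1. Minimum distance d = 2.

Enumerate all 2^4 = 16 messages m ∈ F_2^4.
For each, compute codeword c = mG in F_2^8, then tally its weight.
  m = 0000 → c = 00000000, weight = 0.
  m = 1000 → c = 00001111, weight = 4.
  m = 0100 → c = 10000011, weight = 3.
  m = 1100 → c = 10001100, weight = 3.
  m = 0010 → c = 11111111, weight = 8.
  m = 1010 → c = 11110000, weight = 4.
  m = 0110 → c = 01111100, weight = 5.
  m = 1110 → c = 01110011, weight = 5.
  m = 0001 → c = 01001000, weight = 2.
  m = 1001 → c = 01000111, weight = 4.
  m = 0101 → c = 11001011, weight = 5.
  m = 1101 → c = 11000100, weight = 3.
  m = 0011 → c = 10110111, weight = 6.
  m = 1011 → c = 10111000, weight = 4.
  m = 0111 → c = 00110100, weight = 3.
  m = 1111 → c = 00111011, weight = 5.
Tally weights:
  weight 0: 1 codewords.
  weight 2: 1 codewords.
  weight 3: 4 codewords.
  weight 4: 4 codewords.
  weight 5: 4 codewords.
  weight 6: 1 codewords.
  weight 8: 1 codewords.
Minimum distance d = smallest w > 0 with A_w > 0 = 2.
Sanity: Σ A_w = 16 = 2^4 = 16 ✓.
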